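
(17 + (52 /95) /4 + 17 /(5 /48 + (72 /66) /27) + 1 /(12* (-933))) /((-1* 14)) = -4687877251 /487137960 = -9.62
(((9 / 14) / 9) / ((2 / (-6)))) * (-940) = 1410 / 7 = 201.43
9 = 9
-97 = -97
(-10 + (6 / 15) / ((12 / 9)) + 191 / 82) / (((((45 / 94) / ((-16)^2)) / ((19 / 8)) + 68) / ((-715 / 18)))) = 4.31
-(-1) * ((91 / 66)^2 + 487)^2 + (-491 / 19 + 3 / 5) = 430819579121927 / 1802599920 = 238999.00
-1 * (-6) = 6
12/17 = 0.71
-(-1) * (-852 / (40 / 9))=-1917 / 10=-191.70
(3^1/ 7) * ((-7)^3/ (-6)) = 49/ 2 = 24.50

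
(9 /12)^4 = 81 /256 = 0.32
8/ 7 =1.14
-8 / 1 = -8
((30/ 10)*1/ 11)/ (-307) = -3/ 3377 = -0.00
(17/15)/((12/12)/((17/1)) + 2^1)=289/525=0.55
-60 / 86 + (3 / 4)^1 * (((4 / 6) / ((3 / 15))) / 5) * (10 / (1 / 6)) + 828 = 36864 / 43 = 857.30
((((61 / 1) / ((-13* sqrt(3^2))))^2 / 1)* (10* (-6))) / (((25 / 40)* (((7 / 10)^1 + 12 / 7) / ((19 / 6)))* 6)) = -39591440 / 771147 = -51.34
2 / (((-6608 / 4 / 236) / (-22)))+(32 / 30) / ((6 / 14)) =2764 / 315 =8.77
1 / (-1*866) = -1 / 866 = -0.00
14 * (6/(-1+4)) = 28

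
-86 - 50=-136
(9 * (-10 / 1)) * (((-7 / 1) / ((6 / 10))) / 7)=150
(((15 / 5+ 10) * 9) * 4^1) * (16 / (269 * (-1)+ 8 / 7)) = -17472 / 625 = -27.96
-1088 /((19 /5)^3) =-136000 /6859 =-19.83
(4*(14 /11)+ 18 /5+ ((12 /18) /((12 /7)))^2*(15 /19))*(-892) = -221735813 /28215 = -7858.79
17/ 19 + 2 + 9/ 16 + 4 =2267/ 304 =7.46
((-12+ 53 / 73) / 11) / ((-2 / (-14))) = -5761 / 803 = -7.17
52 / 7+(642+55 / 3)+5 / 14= 28061 / 42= 668.12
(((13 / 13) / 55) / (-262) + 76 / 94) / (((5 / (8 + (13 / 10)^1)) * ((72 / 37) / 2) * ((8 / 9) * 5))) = 1884061053 / 5418160000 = 0.35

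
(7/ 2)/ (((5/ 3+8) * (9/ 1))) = 0.04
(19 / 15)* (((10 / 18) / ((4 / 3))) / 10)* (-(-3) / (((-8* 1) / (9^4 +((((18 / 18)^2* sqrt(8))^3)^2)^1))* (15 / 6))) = -134387 / 2400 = -55.99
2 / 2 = 1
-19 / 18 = -1.06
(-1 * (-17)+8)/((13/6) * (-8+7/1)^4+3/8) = 600/61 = 9.84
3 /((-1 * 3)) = -1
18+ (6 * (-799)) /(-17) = 300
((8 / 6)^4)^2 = 65536 / 6561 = 9.99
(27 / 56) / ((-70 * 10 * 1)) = -27 / 39200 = -0.00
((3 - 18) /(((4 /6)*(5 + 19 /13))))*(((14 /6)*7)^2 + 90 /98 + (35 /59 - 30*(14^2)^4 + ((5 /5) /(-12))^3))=14376419072637199435 /93252096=154167248665.78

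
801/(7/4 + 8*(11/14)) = 2492/25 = 99.68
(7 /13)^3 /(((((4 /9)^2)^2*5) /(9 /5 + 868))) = 9787089627 /14060800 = 696.05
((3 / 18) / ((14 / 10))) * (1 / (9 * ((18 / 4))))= 5 / 1701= 0.00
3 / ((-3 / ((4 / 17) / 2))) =-2 / 17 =-0.12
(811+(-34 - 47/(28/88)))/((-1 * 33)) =-4405/231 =-19.07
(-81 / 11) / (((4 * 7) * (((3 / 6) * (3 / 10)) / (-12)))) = 1620 / 77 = 21.04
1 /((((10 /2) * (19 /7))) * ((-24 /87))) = -203 /760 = -0.27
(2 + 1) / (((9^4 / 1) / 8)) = 8 / 2187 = 0.00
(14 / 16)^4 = 0.59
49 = 49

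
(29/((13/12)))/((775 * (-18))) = -58/30225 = -0.00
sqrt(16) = 4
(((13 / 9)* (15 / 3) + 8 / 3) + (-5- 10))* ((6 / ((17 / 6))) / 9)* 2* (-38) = 13984 / 153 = 91.40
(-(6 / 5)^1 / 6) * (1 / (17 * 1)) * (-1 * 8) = 8 / 85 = 0.09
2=2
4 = 4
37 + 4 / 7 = 263 / 7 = 37.57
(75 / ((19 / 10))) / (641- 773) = -125 / 418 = -0.30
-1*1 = -1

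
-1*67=-67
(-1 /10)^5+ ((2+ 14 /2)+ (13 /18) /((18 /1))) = 73224919 /8100000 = 9.04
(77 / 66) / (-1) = -7 / 6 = -1.17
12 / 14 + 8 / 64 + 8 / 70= 307 / 280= 1.10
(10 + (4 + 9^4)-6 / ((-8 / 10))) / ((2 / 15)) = 197475 / 4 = 49368.75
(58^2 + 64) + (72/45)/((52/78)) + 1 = 17157/5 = 3431.40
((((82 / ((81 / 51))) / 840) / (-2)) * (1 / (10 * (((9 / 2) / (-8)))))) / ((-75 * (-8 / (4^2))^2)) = -2788 / 9568125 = -0.00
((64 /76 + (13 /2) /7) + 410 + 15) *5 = 567605 /266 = 2133.85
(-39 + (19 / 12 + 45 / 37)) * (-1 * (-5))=-80365 / 444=-181.00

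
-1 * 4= -4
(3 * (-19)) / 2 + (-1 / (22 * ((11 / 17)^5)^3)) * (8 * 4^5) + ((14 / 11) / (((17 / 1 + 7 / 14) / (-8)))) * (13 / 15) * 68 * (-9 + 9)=-23451588772570634589433 / 91899459727144322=-255187.45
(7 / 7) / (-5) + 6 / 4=13 / 10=1.30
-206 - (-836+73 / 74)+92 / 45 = 2101423 / 3330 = 631.06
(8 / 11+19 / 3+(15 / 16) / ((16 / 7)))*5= 315565 / 8448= 37.35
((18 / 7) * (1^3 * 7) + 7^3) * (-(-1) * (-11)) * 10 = -39710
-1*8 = -8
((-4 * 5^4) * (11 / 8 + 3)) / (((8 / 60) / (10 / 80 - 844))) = 2215171875 / 32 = 69224121.09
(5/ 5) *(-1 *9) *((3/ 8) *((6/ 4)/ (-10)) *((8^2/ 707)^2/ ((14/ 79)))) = 409536/ 17494715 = 0.02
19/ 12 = 1.58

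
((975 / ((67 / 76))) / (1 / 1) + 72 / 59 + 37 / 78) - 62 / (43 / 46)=13806452951 / 13258362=1041.34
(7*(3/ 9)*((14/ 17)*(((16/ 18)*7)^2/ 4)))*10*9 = 768320/ 459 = 1673.90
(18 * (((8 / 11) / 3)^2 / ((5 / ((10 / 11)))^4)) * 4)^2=67108864 / 3138428376721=0.00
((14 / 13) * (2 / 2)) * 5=70 / 13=5.38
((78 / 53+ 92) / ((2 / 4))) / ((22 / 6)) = 50.98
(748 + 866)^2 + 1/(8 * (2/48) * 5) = 13024983/5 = 2604996.60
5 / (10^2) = 1 / 20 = 0.05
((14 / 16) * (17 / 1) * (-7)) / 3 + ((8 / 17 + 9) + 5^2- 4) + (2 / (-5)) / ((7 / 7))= -4.64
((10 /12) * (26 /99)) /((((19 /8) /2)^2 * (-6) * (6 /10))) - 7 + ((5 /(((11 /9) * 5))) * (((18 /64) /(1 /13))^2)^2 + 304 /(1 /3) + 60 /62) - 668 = 12049178182315213 /31366623264768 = 384.14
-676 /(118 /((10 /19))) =-3.02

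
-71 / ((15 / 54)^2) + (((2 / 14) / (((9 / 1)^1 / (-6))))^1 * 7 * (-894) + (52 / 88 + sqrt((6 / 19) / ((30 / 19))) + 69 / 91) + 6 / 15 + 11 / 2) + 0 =-7930694 / 25025 + sqrt(5) / 5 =-316.46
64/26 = 32/13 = 2.46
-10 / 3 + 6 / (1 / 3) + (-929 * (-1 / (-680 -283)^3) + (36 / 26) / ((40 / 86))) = 17.64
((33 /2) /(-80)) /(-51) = 11 /2720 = 0.00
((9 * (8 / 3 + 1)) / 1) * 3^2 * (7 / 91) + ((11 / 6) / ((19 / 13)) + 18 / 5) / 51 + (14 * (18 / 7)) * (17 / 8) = 18789938 / 188955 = 99.44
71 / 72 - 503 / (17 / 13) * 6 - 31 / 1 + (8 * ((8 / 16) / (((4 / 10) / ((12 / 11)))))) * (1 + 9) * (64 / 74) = -1117663495 / 498168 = -2243.55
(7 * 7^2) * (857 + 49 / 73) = 21475230 / 73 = 294181.23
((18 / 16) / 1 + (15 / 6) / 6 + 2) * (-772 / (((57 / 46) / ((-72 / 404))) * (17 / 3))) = 133170 / 1919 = 69.40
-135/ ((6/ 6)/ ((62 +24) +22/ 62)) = -361395/ 31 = -11657.90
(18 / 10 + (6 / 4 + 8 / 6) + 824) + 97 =27769 / 30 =925.63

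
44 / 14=22 / 7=3.14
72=72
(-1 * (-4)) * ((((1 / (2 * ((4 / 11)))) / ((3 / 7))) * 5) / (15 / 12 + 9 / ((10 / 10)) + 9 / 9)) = 154 / 27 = 5.70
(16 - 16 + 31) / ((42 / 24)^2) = 496 / 49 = 10.12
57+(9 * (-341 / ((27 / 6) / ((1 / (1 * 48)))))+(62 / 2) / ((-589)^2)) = 11493181 / 268584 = 42.79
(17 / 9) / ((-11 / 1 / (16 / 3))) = -272 / 297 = -0.92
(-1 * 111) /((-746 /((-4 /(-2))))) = 111 /373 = 0.30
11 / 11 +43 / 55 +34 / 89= 10592 / 4895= 2.16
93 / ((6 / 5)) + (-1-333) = -513 / 2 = -256.50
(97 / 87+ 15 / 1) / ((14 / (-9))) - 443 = -92032 / 203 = -453.36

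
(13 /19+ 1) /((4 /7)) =56 /19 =2.95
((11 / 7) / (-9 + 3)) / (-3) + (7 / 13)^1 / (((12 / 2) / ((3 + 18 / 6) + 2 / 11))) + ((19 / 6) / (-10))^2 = 2675161 / 3603600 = 0.74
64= 64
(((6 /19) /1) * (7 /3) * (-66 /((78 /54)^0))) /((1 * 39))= -308 /247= -1.25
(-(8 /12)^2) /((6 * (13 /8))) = -16 /351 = -0.05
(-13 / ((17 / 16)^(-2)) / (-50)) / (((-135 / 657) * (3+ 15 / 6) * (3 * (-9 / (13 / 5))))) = 3565393 / 142560000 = 0.03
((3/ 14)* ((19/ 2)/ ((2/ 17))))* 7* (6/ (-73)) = -2907/ 292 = -9.96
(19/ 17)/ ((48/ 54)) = 171/ 136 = 1.26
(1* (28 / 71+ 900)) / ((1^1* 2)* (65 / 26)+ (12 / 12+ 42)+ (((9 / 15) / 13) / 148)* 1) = 18.76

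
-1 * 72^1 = -72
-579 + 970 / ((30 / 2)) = -1543 / 3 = -514.33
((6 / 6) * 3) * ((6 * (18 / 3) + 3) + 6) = 135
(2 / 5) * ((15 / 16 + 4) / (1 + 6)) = 79 / 280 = 0.28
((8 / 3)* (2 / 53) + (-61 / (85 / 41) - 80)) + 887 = 10510306 / 13515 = 777.68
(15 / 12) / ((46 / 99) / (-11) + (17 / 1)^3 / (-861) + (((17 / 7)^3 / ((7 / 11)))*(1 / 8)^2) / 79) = -677518213680 / 3113301545261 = -0.22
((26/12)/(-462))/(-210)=13/582120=0.00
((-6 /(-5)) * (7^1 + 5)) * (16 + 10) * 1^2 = 1872 /5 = 374.40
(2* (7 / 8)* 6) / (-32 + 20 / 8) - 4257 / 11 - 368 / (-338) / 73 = -387.34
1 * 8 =8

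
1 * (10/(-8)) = -5/4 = -1.25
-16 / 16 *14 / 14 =-1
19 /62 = 0.31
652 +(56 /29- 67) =17021 /29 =586.93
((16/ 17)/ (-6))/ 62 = -4/ 1581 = -0.00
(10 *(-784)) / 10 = -784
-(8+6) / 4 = -3.50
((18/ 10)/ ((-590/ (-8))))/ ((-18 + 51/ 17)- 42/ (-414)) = -621/ 379075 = -0.00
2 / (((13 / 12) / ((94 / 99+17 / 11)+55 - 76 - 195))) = -394.16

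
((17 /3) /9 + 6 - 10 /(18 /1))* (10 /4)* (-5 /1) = -2050 /27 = -75.93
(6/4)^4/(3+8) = 81/176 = 0.46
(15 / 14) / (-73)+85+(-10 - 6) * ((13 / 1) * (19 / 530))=20997103 / 270830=77.53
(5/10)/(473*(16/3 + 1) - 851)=3/12868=0.00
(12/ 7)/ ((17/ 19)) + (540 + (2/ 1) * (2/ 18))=580630/ 1071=542.14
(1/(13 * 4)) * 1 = 1/52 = 0.02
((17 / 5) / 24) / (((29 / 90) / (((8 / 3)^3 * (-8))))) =-17408 / 261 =-66.70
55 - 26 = 29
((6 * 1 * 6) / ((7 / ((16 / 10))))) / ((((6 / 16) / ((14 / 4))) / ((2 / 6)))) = 128 / 5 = 25.60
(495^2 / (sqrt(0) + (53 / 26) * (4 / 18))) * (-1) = -540904.25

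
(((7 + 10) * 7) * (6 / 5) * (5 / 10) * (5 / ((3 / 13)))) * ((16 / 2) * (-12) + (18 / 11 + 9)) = -1452633 / 11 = -132057.55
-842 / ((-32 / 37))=15577 / 16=973.56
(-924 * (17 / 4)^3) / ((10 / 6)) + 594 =-41964.86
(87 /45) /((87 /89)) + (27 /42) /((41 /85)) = 85511 /25830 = 3.31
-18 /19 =-0.95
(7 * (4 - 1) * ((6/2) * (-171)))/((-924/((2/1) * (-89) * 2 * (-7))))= 319599/11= 29054.45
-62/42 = -31/21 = -1.48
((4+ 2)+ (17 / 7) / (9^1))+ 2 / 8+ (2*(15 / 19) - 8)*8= -214735 / 4788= -44.85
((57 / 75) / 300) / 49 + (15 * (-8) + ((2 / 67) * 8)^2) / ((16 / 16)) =-197870734709 / 1649707500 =-119.94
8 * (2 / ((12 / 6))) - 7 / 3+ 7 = 38 / 3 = 12.67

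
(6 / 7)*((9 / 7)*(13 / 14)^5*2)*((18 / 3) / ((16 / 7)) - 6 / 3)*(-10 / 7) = -250622775 / 184473632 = -1.36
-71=-71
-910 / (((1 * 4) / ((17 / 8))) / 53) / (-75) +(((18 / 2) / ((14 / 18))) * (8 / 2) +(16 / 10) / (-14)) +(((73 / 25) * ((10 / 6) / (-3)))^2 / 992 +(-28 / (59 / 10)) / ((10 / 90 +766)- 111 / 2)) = 4115240427646357 / 10611853610400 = 387.80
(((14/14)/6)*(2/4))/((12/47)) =47/144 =0.33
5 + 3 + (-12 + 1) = -3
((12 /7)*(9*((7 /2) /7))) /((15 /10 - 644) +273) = -108 /5173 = -0.02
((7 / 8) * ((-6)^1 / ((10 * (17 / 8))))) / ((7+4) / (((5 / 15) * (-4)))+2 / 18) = 756 / 24905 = 0.03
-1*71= -71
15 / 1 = 15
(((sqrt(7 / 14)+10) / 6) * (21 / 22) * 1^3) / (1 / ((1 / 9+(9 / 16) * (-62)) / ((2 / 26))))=-1138865 / 1584 - 227773 * sqrt(2) / 6336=-769.82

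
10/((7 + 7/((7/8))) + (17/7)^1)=35/61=0.57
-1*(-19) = 19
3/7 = 0.43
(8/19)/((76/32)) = 64/361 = 0.18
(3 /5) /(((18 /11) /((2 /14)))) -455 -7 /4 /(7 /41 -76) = -594031367 /1305780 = -454.92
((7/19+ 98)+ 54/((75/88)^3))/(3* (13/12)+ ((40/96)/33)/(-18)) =57.12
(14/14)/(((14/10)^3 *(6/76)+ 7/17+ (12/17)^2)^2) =1884442562500/2392067450161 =0.79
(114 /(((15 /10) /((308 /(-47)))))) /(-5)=23408 /235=99.61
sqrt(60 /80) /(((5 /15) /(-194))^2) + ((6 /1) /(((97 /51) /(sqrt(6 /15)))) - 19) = 293326.58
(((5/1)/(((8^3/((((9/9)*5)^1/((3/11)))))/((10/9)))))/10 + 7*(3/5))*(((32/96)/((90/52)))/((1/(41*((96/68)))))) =155464907/3304800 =47.04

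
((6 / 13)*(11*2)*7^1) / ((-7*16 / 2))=-33 / 26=-1.27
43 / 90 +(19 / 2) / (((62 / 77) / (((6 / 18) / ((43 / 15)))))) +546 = 131451053 / 239940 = 547.85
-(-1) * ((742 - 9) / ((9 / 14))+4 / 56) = 143677 / 126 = 1140.29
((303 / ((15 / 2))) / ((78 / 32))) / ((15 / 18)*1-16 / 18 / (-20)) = 19392 / 1027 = 18.88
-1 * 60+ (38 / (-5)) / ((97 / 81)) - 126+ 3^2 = -88923 / 485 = -183.35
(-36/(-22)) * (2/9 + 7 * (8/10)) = 524/55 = 9.53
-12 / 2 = -6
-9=-9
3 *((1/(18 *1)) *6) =1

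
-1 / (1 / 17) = -17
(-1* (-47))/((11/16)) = 752/11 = 68.36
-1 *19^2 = -361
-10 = -10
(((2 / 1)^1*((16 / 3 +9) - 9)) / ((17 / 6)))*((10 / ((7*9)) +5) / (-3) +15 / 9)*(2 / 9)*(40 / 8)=-6400 / 28917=-0.22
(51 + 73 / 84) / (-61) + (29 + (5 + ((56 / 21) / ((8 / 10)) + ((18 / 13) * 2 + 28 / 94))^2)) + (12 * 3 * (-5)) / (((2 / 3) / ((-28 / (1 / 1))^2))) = -1214340661797551 / 5738690412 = -211605.88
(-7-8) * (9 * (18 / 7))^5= -1673656512480 / 16807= -99580919.41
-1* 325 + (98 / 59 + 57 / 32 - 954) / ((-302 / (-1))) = -328.15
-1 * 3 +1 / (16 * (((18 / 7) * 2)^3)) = -2239145 / 746496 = -3.00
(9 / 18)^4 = 1 / 16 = 0.06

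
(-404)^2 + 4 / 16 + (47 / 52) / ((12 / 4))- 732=12673795 / 78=162484.55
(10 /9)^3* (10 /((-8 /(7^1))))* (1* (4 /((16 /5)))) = -21875 /1458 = -15.00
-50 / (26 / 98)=-2450 / 13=-188.46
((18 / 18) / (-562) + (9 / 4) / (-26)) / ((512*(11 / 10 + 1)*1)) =-12905 / 157108224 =-0.00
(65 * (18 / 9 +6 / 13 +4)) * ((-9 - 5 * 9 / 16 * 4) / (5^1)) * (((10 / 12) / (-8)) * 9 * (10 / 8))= 1993.36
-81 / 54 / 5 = -3 / 10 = -0.30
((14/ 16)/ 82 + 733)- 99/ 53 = 25420371/ 34768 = 731.14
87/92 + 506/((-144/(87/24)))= -156223/13248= -11.79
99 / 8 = 12.38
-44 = -44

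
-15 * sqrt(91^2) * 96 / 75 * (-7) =61152 / 5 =12230.40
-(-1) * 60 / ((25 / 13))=156 / 5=31.20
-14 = -14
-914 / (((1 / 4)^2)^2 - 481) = 1.90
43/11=3.91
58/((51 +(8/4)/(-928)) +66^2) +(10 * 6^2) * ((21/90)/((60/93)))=1331329957/10224235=130.21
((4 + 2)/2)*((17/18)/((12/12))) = 17/6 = 2.83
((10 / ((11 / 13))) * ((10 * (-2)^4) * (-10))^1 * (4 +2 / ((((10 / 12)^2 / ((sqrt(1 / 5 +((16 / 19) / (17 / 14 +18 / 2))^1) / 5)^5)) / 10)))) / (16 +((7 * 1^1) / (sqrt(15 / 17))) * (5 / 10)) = -798720000 / 159797-52102347227136 * sqrt(52125645) / 770449550843740625 +11397388455936 * sqrt(59075731) / 770449550843740625 +11648000 * sqrt(255) / 159797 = -3834.72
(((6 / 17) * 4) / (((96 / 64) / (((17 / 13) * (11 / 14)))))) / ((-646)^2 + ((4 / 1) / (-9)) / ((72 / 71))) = 14256 / 6152066011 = 0.00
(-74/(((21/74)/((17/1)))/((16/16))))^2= 8666120464/441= 19651066.81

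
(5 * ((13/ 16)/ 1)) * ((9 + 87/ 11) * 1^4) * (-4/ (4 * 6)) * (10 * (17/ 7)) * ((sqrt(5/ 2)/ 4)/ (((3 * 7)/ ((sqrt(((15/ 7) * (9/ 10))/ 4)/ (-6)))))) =171275 * sqrt(105)/ 2897664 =0.61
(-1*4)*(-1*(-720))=-2880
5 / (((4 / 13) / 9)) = 585 / 4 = 146.25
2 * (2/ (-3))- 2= -10/ 3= -3.33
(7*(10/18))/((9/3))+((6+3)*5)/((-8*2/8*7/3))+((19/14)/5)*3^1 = -7118/945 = -7.53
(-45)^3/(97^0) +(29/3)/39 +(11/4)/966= -13732135219/150696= -91124.75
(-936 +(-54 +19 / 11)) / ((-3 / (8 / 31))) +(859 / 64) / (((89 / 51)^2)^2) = 355165269513589 / 4107860002752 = 86.46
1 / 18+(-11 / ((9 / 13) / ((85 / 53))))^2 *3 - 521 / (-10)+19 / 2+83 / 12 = 3058894961 / 1516860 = 2016.60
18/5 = 3.60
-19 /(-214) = 0.09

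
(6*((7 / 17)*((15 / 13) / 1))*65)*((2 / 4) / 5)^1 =18.53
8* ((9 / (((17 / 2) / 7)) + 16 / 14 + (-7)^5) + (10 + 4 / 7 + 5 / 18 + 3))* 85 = -719052100 / 63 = -11413525.40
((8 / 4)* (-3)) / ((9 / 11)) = -22 / 3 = -7.33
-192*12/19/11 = -2304/209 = -11.02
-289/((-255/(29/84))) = 0.39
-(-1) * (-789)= -789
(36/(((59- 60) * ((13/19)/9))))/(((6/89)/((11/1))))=-1004454/13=-77265.69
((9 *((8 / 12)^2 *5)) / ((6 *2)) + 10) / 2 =35 / 6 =5.83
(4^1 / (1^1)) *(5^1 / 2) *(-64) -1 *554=-1194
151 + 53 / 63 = 9566 / 63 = 151.84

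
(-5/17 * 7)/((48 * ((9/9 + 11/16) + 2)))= -35/3009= -0.01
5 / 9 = 0.56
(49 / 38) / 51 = 49 / 1938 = 0.03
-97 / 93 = -1.04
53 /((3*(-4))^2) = 0.37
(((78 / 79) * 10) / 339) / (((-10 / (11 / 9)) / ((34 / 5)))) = -9724 / 401715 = -0.02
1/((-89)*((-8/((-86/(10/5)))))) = -43/712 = -0.06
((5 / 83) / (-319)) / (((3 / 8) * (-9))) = 40 / 714879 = 0.00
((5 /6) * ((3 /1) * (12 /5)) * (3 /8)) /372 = 3 /496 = 0.01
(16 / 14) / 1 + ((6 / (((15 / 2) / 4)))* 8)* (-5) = -888 / 7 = -126.86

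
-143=-143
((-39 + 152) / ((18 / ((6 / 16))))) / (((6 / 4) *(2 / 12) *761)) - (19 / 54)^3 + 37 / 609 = 719311277 / 24325511112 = 0.03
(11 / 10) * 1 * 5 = 11 / 2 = 5.50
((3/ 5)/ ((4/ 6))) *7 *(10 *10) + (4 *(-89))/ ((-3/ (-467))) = -54787.33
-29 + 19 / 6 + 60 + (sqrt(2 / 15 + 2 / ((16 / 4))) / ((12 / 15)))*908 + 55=535 / 6 + 227*sqrt(570) / 6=992.43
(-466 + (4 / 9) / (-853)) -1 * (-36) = -3301114 / 7677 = -430.00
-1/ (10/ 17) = -17/ 10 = -1.70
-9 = -9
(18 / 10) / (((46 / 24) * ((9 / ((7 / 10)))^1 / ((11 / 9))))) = 154 / 1725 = 0.09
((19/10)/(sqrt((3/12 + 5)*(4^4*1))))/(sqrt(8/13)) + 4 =19*sqrt(546)/6720 + 4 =4.07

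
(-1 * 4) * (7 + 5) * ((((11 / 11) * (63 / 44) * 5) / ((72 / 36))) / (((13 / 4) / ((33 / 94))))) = -11340 / 611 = -18.56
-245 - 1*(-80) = -165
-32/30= -16/15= -1.07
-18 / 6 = -3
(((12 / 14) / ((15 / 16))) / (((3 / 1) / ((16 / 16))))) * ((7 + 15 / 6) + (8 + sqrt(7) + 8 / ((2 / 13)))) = 32 * sqrt(7) / 105 + 2224 / 105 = 21.99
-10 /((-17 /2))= 1.18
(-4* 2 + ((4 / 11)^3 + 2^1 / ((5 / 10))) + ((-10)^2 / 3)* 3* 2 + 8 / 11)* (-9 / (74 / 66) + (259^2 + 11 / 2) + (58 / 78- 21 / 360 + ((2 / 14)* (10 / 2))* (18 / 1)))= 1774941211129007 / 134444310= 13202055.27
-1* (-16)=16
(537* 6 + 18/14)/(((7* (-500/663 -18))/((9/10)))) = -134633421/6092660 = -22.10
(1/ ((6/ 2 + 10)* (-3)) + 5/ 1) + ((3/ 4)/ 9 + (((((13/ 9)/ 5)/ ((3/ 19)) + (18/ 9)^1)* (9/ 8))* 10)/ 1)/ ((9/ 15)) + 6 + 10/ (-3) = 18623/ 234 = 79.59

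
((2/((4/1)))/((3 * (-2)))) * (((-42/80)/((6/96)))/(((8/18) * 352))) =63/14080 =0.00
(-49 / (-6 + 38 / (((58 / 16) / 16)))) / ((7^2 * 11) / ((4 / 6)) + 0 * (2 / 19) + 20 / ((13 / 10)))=-2639 / 7176035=-0.00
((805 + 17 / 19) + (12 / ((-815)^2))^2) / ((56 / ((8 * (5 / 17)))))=6755575552772736 / 199508311452625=33.86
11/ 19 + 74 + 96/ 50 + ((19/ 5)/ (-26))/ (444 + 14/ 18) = 3781866041/ 49437050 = 76.50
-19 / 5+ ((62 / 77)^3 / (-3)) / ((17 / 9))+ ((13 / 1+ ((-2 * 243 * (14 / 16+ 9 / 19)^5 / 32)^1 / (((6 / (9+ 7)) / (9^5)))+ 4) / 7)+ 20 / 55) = -9599686967299094505373451 / 6297077475258859520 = -1524467.03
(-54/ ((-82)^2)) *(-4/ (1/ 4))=216/ 1681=0.13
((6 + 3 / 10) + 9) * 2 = 153 / 5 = 30.60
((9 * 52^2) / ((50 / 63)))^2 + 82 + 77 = 587651128431 / 625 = 940241805.49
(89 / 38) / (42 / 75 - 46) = -2225 / 43168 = -0.05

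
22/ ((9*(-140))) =-0.02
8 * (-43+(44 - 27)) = -208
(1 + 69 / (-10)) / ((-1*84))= 59 / 840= 0.07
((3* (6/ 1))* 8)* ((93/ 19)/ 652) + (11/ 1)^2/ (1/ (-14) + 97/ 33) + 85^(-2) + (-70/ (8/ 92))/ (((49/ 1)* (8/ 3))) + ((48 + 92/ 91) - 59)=23415443105671/ 863348831800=27.12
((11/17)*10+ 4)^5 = 178689902368/1419857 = 125850.63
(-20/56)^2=25/196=0.13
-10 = -10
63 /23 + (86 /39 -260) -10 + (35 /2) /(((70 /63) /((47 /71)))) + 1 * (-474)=-185616955 /254748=-728.63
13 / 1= 13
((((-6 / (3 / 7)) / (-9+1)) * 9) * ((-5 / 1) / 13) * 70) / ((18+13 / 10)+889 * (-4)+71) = 7875 / 64363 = 0.12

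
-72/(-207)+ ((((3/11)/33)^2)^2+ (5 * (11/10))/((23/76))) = 91316883329/4930254263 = 18.52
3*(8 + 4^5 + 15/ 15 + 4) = 3111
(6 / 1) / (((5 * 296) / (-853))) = -2559 / 740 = -3.46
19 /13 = 1.46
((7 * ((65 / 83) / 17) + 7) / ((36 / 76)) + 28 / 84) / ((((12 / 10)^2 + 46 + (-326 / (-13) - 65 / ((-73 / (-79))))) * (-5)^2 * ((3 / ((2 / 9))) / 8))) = 1015004848 / 5896158399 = 0.17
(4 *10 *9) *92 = 33120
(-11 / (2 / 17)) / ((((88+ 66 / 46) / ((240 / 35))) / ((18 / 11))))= -9936 / 847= -11.73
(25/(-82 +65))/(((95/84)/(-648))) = 272160/323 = 842.60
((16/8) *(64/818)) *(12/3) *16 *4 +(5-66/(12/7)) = 5365/818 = 6.56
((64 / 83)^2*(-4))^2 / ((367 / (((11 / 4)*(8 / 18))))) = 2952790016 / 156754834263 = 0.02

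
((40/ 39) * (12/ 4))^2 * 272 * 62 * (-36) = -971366400/ 169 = -5747730.18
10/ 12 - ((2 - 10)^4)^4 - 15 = -1688849860264021/ 6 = -281474976710670.17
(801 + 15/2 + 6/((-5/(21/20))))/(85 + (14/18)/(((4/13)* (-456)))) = 331291296/34881725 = 9.50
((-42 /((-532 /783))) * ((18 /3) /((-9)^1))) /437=-783 /8303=-0.09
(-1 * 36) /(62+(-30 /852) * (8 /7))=-8946 /15397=-0.58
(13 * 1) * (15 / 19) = 195 / 19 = 10.26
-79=-79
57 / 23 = 2.48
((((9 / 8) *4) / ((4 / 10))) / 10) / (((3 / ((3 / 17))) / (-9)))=-81 / 136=-0.60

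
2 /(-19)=-2 /19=-0.11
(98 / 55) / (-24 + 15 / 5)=-14 / 165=-0.08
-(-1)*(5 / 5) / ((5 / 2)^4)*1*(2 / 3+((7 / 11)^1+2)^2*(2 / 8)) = 13964 / 226875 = 0.06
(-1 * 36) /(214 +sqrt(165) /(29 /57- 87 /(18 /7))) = -13898402163 /82618011482- 1948887 * sqrt(165) /82618011482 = -0.17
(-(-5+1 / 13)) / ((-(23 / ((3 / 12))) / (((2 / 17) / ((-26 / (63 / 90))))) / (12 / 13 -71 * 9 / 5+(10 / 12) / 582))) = -403174786 / 18748264275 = -0.02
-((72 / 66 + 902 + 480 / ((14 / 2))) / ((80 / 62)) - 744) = -13919 / 1540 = -9.04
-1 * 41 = -41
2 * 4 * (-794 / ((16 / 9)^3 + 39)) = -4630608 / 32527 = -142.36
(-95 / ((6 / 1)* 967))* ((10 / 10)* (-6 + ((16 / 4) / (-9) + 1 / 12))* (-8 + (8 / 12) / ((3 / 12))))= -43510 / 78327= -0.56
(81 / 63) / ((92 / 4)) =9 / 161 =0.06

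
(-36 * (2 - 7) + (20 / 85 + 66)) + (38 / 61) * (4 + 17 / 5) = 1300632 / 5185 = 250.85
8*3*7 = 168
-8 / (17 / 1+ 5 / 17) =-68 / 147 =-0.46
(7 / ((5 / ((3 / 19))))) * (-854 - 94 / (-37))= -661584 / 3515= -188.22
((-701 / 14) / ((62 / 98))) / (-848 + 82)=4907 / 47492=0.10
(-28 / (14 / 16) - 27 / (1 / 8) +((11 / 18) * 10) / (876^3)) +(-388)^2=909289655345719 / 6049992384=150296.00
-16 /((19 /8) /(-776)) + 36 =100012 /19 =5263.79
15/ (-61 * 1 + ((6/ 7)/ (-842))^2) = -26054427/ 105954668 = -0.25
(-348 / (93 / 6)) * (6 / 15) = -8.98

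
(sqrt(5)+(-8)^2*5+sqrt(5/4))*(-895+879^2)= 1157619*sqrt(5)+246958720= 249547234.78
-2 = -2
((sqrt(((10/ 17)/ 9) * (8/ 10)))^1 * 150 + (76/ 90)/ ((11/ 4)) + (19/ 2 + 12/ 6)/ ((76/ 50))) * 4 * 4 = 1184708/ 9405 + 1600 * sqrt(34)/ 17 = 674.76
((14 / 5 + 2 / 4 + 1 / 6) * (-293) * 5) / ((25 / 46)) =-700856 / 75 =-9344.75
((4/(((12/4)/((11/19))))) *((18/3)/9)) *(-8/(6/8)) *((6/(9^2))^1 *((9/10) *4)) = -1.46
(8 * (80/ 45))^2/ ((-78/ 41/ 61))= -20488192/ 3159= -6485.66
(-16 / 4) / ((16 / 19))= -19 / 4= -4.75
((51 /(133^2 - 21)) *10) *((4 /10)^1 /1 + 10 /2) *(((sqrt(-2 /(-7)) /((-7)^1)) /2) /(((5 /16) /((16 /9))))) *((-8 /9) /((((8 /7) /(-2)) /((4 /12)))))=-2176 *sqrt(14) /463785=-0.02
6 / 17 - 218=-3700 / 17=-217.65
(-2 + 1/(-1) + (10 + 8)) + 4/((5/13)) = 127/5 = 25.40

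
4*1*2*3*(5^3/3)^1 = 1000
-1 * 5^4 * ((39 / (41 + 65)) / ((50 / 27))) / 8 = -26325 / 1696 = -15.52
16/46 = 8/23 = 0.35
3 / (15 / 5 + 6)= 1 / 3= 0.33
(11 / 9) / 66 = 1 / 54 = 0.02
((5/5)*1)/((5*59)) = 1/295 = 0.00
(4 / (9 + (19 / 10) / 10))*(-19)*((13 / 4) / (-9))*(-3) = -24700 / 2757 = -8.96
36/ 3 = 12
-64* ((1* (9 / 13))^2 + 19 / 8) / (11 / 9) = -277848 / 1859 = -149.46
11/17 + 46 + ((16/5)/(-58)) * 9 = 46.15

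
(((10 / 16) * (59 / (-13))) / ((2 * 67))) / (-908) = 295 / 12653888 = 0.00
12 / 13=0.92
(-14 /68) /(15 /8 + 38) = -28 /5423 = -0.01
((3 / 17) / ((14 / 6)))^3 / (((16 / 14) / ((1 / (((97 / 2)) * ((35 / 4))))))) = 729 / 817302115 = 0.00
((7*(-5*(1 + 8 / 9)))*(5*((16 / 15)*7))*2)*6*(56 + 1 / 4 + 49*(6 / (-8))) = -1732640 / 3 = -577546.67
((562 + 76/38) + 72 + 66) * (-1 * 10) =-7020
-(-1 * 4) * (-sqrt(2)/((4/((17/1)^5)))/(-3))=1419857 * sqrt(2)/3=669327.01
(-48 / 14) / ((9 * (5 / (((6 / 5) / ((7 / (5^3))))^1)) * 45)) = -16 / 441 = -0.04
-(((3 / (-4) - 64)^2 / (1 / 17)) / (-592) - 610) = 186981 / 256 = 730.39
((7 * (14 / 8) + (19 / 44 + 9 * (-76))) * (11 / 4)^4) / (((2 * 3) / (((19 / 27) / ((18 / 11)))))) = -152163913 / 55296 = -2751.81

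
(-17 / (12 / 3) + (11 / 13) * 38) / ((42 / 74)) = 53687 / 1092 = 49.16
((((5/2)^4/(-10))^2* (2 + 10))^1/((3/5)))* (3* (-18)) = -16479.49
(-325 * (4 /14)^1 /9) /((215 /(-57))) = 2.74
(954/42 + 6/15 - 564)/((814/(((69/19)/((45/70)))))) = -39583/10545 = -3.75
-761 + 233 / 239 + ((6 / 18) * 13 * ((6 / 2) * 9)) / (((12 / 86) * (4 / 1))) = -1052365 / 1912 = -550.40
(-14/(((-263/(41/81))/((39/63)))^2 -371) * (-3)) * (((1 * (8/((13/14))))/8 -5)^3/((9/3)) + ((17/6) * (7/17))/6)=-2649983873/2228886289500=-0.00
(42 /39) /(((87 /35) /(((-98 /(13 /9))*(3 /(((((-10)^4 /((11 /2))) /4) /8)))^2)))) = -31376268 /382890625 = -0.08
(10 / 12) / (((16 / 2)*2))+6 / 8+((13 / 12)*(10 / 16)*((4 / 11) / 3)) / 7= 18047 / 22176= 0.81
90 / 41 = 2.20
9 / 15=3 / 5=0.60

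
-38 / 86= -19 / 43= -0.44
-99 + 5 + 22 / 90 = -4219 / 45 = -93.76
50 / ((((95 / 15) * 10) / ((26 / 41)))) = 390 / 779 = 0.50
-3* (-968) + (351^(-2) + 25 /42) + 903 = 3807.60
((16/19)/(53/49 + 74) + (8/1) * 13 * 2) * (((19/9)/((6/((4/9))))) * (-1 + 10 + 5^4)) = 18436963456/893997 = 20623.07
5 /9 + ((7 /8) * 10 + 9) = 659 /36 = 18.31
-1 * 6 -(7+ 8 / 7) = -99 / 7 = -14.14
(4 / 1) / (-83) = -4 / 83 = -0.05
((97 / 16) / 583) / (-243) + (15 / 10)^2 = 5099987 / 2266704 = 2.25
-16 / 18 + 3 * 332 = 8956 / 9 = 995.11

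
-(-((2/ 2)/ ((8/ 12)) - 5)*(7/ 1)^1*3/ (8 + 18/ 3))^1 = -21/ 4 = -5.25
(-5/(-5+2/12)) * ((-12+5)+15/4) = -195/58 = -3.36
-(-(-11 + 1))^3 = -1000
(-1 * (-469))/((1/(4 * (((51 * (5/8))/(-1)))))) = -119595/2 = -59797.50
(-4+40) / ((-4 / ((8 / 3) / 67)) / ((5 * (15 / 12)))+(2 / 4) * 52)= 225 / 62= 3.63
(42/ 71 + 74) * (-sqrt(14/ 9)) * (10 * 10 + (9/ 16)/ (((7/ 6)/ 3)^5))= -204648032 * sqrt(14)/ 50421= -15186.59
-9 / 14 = -0.64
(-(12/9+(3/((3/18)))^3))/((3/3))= -17500/3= -5833.33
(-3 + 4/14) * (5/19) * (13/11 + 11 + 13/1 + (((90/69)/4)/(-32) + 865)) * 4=-72068295/28336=-2543.35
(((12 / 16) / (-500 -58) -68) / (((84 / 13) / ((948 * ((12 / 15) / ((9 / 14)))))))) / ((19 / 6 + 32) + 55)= -137.70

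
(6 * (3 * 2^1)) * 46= 1656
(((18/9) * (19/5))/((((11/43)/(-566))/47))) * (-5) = 43467668/11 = 3951606.18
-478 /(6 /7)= -1673 /3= -557.67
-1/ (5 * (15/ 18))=-6/ 25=-0.24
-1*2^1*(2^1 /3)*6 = -8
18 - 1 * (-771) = 789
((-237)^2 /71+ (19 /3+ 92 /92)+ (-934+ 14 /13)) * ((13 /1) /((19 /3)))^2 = -14522313 /25631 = -566.59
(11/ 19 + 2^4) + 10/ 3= 1135/ 57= 19.91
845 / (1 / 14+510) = 11830 / 7141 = 1.66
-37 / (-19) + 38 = 759 / 19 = 39.95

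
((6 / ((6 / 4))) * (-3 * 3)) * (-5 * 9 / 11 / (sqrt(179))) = 1620 * sqrt(179) / 1969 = 11.01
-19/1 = -19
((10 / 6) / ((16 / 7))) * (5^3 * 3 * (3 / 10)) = 2625 / 32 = 82.03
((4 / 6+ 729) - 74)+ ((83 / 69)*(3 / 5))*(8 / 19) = 4299887 / 6555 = 655.97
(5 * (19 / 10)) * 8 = 76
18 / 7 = 2.57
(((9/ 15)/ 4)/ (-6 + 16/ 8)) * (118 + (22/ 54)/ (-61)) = -38867/ 8784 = -4.42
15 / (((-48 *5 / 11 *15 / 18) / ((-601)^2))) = -11919633 / 40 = -297990.82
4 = 4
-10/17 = -0.59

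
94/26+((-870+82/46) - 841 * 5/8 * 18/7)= -18554103/8372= -2216.21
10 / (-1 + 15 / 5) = 5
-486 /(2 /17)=-4131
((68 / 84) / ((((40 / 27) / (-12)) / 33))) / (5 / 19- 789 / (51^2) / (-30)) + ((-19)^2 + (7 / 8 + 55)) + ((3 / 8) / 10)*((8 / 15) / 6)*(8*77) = -19228608577 / 51563400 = -372.91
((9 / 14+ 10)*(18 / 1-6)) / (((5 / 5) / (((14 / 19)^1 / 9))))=596 / 57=10.46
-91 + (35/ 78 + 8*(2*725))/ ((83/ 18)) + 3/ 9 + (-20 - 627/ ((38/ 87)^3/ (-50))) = 1769790678503/ 4674228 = 378627.38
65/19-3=8/19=0.42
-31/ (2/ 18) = -279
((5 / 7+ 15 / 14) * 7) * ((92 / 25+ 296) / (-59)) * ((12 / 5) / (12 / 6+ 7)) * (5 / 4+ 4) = -26222 / 295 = -88.89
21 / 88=0.24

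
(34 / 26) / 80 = 0.02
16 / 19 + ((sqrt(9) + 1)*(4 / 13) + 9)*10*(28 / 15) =142136 / 741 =191.82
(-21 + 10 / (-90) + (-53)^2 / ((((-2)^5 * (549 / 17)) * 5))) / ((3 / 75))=-3170255 / 5856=-541.37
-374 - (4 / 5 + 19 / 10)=-3767 / 10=-376.70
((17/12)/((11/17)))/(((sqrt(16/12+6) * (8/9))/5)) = 4335 * sqrt(66)/7744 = 4.55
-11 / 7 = -1.57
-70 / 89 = -0.79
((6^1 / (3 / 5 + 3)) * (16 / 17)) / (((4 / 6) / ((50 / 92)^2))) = 6250 / 8993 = 0.69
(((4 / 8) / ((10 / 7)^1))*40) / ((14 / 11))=11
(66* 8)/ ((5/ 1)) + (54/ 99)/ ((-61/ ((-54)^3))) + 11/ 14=71131817/ 46970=1514.41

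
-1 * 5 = -5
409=409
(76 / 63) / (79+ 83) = 0.01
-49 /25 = -1.96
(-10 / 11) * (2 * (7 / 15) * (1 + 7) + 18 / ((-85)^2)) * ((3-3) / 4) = 0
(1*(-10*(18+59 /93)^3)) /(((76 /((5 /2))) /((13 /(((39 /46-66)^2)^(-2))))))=-5054314438911491668041075 /10137479768896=-498577018562.27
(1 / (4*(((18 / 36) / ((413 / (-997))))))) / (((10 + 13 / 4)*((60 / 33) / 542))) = -1231153 / 264205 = -4.66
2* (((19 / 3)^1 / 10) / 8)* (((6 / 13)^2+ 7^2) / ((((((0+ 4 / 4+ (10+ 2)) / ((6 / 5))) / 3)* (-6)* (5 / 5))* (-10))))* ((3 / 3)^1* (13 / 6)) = 158023 / 2028000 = 0.08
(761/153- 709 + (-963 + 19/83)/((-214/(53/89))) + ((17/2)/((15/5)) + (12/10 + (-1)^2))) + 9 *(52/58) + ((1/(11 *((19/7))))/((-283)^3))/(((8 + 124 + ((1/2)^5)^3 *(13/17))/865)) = -1681483608232266054772821782767/2443147897701943235469937590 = -688.24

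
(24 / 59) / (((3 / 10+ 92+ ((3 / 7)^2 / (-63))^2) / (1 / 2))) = 4705960 / 2135604061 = 0.00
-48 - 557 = -605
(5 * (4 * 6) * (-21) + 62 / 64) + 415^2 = 5430591 / 32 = 169705.97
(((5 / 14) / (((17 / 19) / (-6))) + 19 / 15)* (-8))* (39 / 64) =13091 / 2380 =5.50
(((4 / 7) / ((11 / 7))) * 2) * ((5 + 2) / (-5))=-56 / 55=-1.02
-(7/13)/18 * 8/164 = -7/4797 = -0.00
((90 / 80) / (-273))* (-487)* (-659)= -962799 / 728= -1322.53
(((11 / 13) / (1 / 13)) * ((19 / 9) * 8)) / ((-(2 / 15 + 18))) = -1045 / 102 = -10.25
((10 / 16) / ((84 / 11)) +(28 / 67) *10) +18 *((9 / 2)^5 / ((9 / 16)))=2658814021 / 45024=59053.26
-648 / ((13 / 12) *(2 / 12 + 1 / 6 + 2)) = -23328 / 91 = -256.35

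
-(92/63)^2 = -8464/3969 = -2.13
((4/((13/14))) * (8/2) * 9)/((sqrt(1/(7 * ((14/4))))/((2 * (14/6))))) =32928 * sqrt(2)/13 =3582.09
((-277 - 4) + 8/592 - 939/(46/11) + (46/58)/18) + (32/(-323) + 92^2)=1141902881723/143483706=7958.42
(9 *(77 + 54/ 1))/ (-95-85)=-131/ 20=-6.55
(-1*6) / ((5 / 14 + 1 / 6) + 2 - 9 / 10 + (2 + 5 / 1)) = -1260 / 1811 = -0.70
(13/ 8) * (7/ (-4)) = -91/ 32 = -2.84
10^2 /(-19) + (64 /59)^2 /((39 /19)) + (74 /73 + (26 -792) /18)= -26116008887 /564893199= -46.23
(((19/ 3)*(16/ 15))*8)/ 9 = 2432/ 405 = 6.00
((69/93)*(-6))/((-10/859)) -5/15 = 177658/465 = 382.06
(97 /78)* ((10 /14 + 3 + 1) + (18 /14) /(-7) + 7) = 54805 /3822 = 14.34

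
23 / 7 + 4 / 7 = 27 / 7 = 3.86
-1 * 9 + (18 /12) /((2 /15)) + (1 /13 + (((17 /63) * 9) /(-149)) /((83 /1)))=10473965 /4501588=2.33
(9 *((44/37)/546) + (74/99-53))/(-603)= 17410957/200999799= 0.09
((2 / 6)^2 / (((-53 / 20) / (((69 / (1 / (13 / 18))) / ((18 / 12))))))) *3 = -5980 / 1431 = -4.18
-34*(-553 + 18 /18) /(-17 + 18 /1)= 18768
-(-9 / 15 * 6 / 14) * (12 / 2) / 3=18 / 35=0.51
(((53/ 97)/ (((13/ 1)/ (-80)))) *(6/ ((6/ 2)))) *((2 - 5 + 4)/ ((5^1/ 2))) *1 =-2.69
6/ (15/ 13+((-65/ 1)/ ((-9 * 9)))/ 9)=28431/ 5890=4.83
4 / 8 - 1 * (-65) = 65.50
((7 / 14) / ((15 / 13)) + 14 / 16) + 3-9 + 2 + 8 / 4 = -83 / 120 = -0.69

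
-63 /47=-1.34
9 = 9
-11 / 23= -0.48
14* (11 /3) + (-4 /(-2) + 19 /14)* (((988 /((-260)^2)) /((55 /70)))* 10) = 222899 /4290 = 51.96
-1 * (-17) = 17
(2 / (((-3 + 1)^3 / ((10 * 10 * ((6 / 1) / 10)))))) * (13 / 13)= -15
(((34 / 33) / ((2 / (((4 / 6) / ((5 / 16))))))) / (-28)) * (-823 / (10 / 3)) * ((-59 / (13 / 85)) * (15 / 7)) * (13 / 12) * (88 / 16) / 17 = -825469 / 294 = -2807.72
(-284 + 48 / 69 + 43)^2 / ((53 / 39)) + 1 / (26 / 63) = 30977163537 / 728962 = 42494.89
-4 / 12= -1 / 3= -0.33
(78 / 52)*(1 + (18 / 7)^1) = 5.36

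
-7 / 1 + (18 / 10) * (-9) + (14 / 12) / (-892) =-620867 / 26760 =-23.20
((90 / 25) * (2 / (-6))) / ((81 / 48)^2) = -512 / 1215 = -0.42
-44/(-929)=44/929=0.05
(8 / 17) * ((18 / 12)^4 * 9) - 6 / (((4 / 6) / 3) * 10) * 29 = -4833 / 85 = -56.86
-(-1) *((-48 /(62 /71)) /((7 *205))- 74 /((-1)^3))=3290186 /44485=73.96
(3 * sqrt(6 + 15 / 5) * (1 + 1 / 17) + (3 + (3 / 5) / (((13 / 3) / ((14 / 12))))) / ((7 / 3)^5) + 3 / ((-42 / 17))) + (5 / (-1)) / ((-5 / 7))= 285277383 / 18571735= 15.36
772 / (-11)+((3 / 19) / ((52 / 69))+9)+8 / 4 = -640911 / 10868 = -58.97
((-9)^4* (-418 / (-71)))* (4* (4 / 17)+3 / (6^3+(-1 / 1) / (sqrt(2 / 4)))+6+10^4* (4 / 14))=4113747* sqrt(2) / 1656217+21804193758591684 / 197089823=110630747.54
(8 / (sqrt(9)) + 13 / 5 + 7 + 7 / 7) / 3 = 199 / 45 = 4.42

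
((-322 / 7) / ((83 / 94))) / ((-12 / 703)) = 759943 / 249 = 3051.98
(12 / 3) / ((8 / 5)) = 5 / 2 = 2.50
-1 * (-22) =22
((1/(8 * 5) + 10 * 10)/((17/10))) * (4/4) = 4001/68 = 58.84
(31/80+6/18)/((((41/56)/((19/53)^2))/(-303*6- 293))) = -922867981/3455070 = -267.11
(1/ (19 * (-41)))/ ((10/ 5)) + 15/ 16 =11677/ 12464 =0.94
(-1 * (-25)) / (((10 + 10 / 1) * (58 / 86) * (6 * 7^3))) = 0.00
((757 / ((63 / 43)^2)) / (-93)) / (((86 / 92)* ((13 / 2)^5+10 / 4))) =-47915072 / 137080087641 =-0.00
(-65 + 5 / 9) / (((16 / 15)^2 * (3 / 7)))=-132.16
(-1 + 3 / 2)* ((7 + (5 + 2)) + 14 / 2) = 21 / 2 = 10.50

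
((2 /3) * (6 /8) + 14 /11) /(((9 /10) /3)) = 65 /11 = 5.91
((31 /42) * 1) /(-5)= -0.15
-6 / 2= -3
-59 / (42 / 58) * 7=-1711 / 3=-570.33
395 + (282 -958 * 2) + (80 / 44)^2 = -1235.69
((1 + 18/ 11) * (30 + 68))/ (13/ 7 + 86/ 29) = 576926/ 10769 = 53.57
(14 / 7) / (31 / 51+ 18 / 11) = 1122 / 1259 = 0.89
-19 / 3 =-6.33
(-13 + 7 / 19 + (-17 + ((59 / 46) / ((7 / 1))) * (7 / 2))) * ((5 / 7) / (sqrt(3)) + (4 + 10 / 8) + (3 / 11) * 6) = -15354525 / 76912 - 253375 * sqrt(3) / 36708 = -211.59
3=3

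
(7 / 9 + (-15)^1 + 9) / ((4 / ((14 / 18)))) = -329 / 324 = -1.02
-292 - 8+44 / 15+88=-3136 / 15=-209.07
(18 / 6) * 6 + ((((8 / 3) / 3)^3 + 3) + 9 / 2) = 38203 / 1458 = 26.20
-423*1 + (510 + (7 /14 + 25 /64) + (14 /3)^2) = 63169 /576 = 109.67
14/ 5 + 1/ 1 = 19/ 5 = 3.80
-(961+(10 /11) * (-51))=-914.64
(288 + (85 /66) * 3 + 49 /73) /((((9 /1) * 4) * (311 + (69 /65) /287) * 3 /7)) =0.06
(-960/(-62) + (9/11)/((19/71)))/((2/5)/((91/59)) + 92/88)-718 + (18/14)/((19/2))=-37892151386/53850503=-703.65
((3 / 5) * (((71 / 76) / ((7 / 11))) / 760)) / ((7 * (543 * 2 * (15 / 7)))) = 781 / 10977288000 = 0.00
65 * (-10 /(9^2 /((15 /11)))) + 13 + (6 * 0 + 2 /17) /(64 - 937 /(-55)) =46327529 /22503393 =2.06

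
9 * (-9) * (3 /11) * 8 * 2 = -3888 /11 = -353.45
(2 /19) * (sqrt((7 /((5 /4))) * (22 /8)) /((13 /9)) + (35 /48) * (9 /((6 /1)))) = 35 /304 + 18 * sqrt(385) /1235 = 0.40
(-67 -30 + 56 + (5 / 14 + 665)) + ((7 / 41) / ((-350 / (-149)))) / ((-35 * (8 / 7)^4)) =183490714251 / 293888000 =624.36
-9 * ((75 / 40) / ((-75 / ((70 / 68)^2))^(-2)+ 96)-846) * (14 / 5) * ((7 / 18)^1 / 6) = 1595384894208 / 1154596705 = 1381.77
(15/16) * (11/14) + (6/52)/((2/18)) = 5169/2912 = 1.78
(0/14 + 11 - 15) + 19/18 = -53/18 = -2.94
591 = 591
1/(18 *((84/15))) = 5/504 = 0.01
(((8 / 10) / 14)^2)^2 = 16 / 1500625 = 0.00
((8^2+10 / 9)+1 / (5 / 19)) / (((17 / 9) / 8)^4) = 9259536384 / 417605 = 22172.95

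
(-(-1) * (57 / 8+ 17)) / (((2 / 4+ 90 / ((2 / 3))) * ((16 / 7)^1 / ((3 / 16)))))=4053 / 277504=0.01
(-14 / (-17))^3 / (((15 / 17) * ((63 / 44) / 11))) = 189728 / 39015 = 4.86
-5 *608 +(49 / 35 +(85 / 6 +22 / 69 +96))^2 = 4512650401 / 476100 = 9478.37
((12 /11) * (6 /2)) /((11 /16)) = 576 /121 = 4.76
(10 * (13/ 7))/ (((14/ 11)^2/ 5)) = 39325/ 686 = 57.33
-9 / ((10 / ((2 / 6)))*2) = -0.15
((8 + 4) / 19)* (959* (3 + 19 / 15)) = 245504 / 95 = 2584.25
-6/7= -0.86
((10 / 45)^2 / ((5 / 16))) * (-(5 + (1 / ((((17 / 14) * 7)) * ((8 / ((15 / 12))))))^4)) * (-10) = 9122720635 / 1154594304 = 7.90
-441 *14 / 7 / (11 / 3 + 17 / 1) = -1323 / 31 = -42.68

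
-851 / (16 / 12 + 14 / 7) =-255.30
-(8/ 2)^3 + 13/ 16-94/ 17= -18691/ 272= -68.72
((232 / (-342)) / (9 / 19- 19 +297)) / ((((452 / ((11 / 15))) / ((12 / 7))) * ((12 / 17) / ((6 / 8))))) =-493 / 68484780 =-0.00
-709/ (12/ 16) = -2836/ 3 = -945.33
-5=-5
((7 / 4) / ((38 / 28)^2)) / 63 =49 / 3249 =0.02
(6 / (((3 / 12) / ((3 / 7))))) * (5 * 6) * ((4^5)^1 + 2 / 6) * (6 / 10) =189648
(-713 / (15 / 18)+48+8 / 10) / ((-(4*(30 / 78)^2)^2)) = 57607537 / 25000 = 2304.30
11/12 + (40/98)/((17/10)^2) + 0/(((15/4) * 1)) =179771/169932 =1.06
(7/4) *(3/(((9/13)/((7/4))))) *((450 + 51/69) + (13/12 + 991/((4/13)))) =322841155/6624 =48738.10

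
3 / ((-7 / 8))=-24 / 7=-3.43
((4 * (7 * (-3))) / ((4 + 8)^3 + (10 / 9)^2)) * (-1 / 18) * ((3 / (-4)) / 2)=-567 / 560272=-0.00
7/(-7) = -1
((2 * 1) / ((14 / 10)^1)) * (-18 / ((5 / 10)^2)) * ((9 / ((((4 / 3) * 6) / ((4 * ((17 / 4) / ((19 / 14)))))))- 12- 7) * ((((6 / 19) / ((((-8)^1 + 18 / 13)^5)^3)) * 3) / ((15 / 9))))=-4639438156904172123723 / 32884559111665393490564930719744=-0.00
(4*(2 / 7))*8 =64 / 7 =9.14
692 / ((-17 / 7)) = -4844 / 17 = -284.94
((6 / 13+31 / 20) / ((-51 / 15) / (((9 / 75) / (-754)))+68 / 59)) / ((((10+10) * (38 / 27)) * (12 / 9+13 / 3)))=7498251 / 12702861828800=0.00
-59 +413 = 354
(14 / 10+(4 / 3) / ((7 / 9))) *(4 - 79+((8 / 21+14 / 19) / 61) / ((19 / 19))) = -198922711 / 851865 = -233.51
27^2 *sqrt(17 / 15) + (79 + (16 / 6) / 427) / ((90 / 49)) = 708449 / 16470 + 243 *sqrt(255) / 5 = 819.09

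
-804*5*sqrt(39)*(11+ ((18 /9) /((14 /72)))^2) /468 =-1917205*sqrt(39) /1911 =-6265.28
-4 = -4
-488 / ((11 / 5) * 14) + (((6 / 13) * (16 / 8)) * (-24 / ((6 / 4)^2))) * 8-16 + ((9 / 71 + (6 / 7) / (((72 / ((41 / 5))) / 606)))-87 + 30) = -76990847 / 710710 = -108.33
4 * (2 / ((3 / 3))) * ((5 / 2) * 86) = 1720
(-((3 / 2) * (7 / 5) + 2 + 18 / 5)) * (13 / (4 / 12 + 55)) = -3003 / 1660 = -1.81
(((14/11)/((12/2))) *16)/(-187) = -112/6171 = -0.02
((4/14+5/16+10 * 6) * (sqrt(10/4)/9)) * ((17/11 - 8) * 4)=-43807 * sqrt(10)/504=-274.86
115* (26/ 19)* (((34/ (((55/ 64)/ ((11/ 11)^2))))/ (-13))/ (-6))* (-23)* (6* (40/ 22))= -46044160/ 2299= -20027.91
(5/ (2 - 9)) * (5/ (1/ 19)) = -475/ 7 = -67.86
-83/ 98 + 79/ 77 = 193/ 1078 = 0.18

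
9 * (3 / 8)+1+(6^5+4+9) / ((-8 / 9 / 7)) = -61334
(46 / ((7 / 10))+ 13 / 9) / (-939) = -4231 / 59157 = -0.07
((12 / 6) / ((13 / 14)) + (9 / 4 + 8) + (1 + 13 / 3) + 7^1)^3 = 57467768779 / 3796416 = 15137.37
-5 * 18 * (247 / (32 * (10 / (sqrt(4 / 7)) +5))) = -38.11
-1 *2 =-2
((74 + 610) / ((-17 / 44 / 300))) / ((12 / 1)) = -44258.82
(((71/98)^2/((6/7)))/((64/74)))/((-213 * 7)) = -0.00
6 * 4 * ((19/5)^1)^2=8664/25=346.56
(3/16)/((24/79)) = 79/128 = 0.62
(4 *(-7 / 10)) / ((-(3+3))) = 7 / 15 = 0.47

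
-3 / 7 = -0.43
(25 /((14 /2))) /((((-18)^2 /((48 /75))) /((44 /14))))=88 /3969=0.02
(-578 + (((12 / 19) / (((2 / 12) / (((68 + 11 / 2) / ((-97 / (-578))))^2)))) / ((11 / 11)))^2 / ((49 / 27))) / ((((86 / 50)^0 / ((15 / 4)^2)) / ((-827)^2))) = 715907525548611324871170950175 / 255672563528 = 2800095229890432331.96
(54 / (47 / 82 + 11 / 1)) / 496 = 1107 / 117676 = 0.01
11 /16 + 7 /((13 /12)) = 1487 /208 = 7.15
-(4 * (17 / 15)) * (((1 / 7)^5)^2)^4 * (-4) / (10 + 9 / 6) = 544 / 2196547987513614655080795123032280345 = 0.00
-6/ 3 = -2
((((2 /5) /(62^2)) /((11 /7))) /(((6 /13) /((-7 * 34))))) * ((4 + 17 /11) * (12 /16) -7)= 270725 /2790744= 0.10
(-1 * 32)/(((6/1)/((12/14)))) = -32/7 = -4.57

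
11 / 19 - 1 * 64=-1205 / 19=-63.42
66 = 66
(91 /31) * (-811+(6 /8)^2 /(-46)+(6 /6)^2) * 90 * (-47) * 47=5392858329495 /11408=472726010.65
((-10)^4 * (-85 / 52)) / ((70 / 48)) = -1020000 / 91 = -11208.79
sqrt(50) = 5*sqrt(2) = 7.07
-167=-167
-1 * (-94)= 94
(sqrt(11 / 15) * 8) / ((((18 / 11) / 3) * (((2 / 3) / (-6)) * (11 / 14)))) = -56 * sqrt(165) / 5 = -143.87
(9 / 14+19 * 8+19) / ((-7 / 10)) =-12015 / 49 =-245.20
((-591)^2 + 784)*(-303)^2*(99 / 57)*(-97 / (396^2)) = -346388267305 / 10032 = -34528336.06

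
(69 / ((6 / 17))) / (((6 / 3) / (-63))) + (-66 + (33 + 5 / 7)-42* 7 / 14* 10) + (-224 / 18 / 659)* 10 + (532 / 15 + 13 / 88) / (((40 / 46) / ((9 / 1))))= -2203831012597 / 365349600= -6032.12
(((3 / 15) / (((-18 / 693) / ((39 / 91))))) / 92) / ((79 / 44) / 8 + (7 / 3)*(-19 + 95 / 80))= 1452 / 1673365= 0.00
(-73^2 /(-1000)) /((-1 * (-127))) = 5329 /127000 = 0.04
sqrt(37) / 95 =0.06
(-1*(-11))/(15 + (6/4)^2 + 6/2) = 44/81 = 0.54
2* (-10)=-20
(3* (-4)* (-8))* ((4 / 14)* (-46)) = -1261.71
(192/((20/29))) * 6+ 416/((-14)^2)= 409768/245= 1672.52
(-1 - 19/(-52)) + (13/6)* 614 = 207433/156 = 1329.70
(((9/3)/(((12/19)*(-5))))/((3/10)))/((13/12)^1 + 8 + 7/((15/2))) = -190/601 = -0.32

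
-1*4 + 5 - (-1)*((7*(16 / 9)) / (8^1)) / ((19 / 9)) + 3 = 90 / 19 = 4.74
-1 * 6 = -6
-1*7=-7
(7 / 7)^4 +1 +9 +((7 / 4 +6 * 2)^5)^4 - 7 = 64158439152961731834511386571901729 / 1099511627776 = 58351760483639492881149.08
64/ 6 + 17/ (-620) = 10.64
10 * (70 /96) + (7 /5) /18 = 2653 /360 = 7.37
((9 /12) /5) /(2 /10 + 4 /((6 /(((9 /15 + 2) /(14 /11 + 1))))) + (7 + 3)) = 225 /16444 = 0.01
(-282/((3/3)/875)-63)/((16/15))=-3702195/16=-231387.19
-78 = -78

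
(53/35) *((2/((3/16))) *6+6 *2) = 115.09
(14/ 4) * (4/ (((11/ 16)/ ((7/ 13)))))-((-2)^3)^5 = 4687392/ 143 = 32778.97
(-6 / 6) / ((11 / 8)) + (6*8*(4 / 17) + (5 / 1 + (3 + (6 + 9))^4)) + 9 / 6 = 39267407 / 374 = 104993.07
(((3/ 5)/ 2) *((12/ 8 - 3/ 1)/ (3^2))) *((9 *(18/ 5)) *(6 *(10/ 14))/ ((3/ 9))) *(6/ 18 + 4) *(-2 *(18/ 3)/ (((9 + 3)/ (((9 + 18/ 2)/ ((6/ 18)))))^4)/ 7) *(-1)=-62178597/ 980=-63447.55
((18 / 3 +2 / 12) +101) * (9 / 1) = 1929 / 2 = 964.50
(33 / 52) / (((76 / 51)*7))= 1683 / 27664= 0.06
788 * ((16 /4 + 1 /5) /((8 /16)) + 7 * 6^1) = 39715.20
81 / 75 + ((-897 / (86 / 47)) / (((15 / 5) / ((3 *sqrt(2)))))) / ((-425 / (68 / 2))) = 27 / 25 + 42159 *sqrt(2) / 1075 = 56.54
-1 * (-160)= 160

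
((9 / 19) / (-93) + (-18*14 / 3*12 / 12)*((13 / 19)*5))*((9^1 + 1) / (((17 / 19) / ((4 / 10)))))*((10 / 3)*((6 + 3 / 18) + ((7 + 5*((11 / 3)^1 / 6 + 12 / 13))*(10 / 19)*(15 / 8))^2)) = -13981040077505 / 15130232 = -924046.64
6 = 6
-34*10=-340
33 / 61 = 0.54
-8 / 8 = -1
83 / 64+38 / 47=6333 / 3008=2.11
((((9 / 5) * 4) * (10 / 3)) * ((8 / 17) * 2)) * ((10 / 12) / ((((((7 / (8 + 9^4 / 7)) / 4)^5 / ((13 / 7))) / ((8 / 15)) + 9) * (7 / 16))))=6916859118586392410209648640 / 1446866428907430535648262367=4.78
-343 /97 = -3.54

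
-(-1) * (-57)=-57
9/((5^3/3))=27/125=0.22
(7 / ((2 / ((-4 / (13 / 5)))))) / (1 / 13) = -70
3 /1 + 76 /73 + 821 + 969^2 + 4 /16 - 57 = 274400953 /292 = 939729.29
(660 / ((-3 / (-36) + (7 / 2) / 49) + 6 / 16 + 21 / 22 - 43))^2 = 1487619302400 / 5886111841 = 252.73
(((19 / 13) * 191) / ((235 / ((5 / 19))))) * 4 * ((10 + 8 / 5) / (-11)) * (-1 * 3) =132936 / 33605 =3.96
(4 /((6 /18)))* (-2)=-24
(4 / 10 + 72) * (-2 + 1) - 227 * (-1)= 773 / 5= 154.60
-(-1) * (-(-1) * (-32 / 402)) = -16 / 201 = -0.08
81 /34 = 2.38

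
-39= -39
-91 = -91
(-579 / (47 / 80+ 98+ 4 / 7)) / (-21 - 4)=64848 / 277645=0.23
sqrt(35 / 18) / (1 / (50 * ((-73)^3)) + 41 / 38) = 184783075 * sqrt(70) / 1196227218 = 1.29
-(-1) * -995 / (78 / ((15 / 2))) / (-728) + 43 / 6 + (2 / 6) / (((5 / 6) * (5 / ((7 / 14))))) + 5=35030293 / 2839200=12.34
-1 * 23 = -23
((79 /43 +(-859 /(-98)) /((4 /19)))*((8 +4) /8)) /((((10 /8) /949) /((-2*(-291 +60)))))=68844568221 /3010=22871949.58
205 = 205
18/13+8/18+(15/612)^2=989861/541008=1.83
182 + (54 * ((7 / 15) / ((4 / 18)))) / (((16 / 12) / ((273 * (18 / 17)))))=24766.45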